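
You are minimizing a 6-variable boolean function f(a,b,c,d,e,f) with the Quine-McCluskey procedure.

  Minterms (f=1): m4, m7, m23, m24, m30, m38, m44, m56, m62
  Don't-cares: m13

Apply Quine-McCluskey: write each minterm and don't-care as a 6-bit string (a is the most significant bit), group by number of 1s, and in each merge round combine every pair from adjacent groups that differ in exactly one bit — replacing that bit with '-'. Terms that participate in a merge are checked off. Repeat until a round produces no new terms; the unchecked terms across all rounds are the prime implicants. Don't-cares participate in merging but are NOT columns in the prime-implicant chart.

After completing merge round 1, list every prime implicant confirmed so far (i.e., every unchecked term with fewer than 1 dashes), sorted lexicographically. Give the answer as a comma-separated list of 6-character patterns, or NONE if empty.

000100, 001101, 100110, 101100

Round 0: 000100 000111✓ 001101 010111✓ 011000✓ 011110✓ 100110 101100 111000✓ 111110✓
Round 1: -11000 -11110 0-0111
PIs = {-11000, -11110, 0-0111, 000100, 001101, 100110, 101100}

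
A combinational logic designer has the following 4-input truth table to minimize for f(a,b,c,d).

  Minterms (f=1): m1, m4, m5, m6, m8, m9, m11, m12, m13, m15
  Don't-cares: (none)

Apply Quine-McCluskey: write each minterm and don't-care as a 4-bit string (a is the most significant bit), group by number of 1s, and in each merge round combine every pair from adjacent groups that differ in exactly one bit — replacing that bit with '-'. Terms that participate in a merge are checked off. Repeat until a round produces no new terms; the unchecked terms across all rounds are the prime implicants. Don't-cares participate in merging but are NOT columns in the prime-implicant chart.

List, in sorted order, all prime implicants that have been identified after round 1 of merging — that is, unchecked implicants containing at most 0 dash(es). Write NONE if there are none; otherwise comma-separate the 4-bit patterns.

NONE

[col 0] 0001*, 0100*, 0101*, 0110*, 1000*, 1001*, 1011*, 1100*, 1101*, 1111*
[col 1] -001*, -100*, -101*, 0-01*, 01-0, 010-*, 1-00*, 1-01*, 1-11*, 10-1*, 100-*, 11-1*, 110-*
[col 2] --01, -10-, 1--1, 1-0-
Prime implicants: --01, -10-, 01-0, 1--1, 1-0-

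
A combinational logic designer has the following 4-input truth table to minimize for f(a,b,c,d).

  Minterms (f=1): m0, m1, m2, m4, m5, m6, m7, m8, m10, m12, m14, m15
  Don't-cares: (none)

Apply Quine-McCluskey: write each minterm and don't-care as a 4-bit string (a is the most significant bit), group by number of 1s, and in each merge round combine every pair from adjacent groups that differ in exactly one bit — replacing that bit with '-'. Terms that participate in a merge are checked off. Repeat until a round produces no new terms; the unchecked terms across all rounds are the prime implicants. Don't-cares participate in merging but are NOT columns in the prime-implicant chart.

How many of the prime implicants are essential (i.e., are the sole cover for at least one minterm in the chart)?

3

size-2^0 implicants → 0000(✓)  0001(✓)  0010(✓)  0100(✓)  0101(✓)  0110(✓)  0111(✓)  1000(✓)  1010(✓)  1100(✓)  1110(✓)  1111(✓)
size-2^1 implicants → -000(✓)  -010(✓)  -100(✓)  -110(✓)  -111(✓)  0-00(✓)  0-01(✓)  0-10(✓)  00-0(✓)  000-(✓)  01-0(✓)  01-1(✓)  010-(✓)  011-(✓)  1-00(✓)  1-10(✓)  10-0(✓)  11-0(✓)  111-(✓)
size-2^2 implicants → --00(✓)  --10(✓)  -0-0(✓)  -1-0(✓)  -11-  0--0(✓)  0-0-  01--  1--0(✓)
size-2^3 implicants → ---0
Unchecked terms (primes): ---0, -11-, 0-0-, 01--
Minterm coverage:
  m0 ⊆ ---0,0-0-
  m1 ⊆ 0-0- [E]
  m2 ⊆ ---0 [E]
  m4 ⊆ ---0,0-0-,01--
  m5 ⊆ 0-0-,01--
  m6 ⊆ ---0,-11-,01--
  m7 ⊆ -11-,01--
  m8 ⊆ ---0 [E]
  m10 ⊆ ---0 [E]
  m12 ⊆ ---0 [E]
  m14 ⊆ ---0,-11-
  m15 ⊆ -11- [E]
E = {---0, -11-, 0-0-}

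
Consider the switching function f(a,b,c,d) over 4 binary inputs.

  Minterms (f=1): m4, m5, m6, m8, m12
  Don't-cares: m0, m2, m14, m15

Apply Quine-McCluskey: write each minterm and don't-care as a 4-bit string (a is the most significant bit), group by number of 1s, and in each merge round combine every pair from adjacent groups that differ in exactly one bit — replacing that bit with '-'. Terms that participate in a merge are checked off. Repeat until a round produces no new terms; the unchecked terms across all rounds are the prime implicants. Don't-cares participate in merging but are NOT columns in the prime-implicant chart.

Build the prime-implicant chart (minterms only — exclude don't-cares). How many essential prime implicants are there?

2

Round 0: 0000✓ 0010✓ 0100✓ 0101✓ 0110✓ 1000✓ 1100✓ 1110✓ 1111✓
Round 1: -000✓ -100✓ -110✓ 0-00✓ 0-10✓ 00-0✓ 01-0✓ 010- 1-00✓ 11-0✓ 111-
Round 2: --00 -1-0 0--0
PIs = {--00, -1-0, 0--0, 010-, 111-}
Coverage chart:
  m4: --00,-1-0,0--0,010-
  m5: 010- ←essential
  m6: -1-0,0--0
  m8: --00 ←essential
  m12: --00,-1-0
Essential: --00, 010-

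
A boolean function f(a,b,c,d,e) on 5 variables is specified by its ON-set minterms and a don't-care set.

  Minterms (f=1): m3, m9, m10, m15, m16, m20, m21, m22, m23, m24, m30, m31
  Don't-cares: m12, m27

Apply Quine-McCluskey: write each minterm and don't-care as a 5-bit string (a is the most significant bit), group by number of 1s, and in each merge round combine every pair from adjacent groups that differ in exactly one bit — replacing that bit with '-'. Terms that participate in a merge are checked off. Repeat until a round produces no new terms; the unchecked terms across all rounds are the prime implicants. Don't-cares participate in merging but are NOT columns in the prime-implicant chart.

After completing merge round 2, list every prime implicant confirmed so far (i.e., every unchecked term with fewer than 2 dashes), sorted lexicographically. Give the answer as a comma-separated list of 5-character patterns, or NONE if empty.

Round 0: 00011 01001 01010 01100 01111✓ 10000✓ 10100✓ 10101✓ 10110✓ 10111✓ 11000✓ 11011✓ 11110✓ 11111✓
Round 1: -1111 1-000 1-110✓ 1-111✓ 10-00 101-0✓ 101-1✓ 1010-✓ 1011-✓ 11-11 1111-✓
Round 2: 1-11- 101--
PIs = {-1111, 00011, 01001, 01010, 01100, 1-000, 1-11-, 10-00, 101--, 11-11}

-1111, 00011, 01001, 01010, 01100, 1-000, 10-00, 11-11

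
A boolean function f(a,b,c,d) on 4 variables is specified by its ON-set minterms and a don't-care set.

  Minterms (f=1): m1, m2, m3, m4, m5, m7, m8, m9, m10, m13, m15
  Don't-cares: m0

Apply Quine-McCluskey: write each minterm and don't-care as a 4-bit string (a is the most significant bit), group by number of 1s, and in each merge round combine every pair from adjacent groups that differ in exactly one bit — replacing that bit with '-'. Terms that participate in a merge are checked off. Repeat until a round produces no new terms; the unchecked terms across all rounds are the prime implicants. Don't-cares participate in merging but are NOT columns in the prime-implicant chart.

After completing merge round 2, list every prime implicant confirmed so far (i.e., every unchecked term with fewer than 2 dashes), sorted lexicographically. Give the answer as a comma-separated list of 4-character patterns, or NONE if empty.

NONE

[col 0] 0000*, 0001*, 0010*, 0011*, 0100*, 0101*, 0111*, 1000*, 1001*, 1010*, 1101*, 1111*
[col 1] -000*, -001*, -010*, -101*, -111*, 0-00*, 0-01*, 0-11*, 00-0*, 00-1*, 000-*, 001-*, 01-1*, 010-*, 1-01*, 10-0*, 100-*, 11-1*
[col 2] --01, -0-0, -00-, -1-1, 0--1, 0-0-, 00--
Prime implicants: --01, -0-0, -00-, -1-1, 0--1, 0-0-, 00--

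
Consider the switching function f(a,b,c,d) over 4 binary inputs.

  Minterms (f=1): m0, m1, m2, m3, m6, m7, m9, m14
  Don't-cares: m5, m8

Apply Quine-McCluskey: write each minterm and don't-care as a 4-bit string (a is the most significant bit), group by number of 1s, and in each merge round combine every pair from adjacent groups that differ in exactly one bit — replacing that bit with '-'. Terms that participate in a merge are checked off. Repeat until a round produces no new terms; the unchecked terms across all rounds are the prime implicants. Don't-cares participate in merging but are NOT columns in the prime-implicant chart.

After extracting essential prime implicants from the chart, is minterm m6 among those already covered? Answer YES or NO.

size-2^0 implicants → 0000(✓)  0001(✓)  0010(✓)  0011(✓)  0101(✓)  0110(✓)  0111(✓)  1000(✓)  1001(✓)  1110(✓)
size-2^1 implicants → -000(✓)  -001(✓)  -110  0-01(✓)  0-10(✓)  0-11(✓)  00-0(✓)  00-1(✓)  000-(✓)  001-(✓)  01-1(✓)  011-(✓)  100-(✓)
size-2^2 implicants → -00-  0--1  0-1-  00--
Unchecked terms (primes): -00-, -110, 0--1, 0-1-, 00--
Minterm coverage:
  m0 ⊆ -00-,00--
  m1 ⊆ -00-,0--1,00--
  m2 ⊆ 0-1-,00--
  m3 ⊆ 0--1,0-1-,00--
  m6 ⊆ -110,0-1-
  m7 ⊆ 0--1,0-1-
  m9 ⊆ -00- [E]
  m14 ⊆ -110 [E]
E = {-00-, -110}

YES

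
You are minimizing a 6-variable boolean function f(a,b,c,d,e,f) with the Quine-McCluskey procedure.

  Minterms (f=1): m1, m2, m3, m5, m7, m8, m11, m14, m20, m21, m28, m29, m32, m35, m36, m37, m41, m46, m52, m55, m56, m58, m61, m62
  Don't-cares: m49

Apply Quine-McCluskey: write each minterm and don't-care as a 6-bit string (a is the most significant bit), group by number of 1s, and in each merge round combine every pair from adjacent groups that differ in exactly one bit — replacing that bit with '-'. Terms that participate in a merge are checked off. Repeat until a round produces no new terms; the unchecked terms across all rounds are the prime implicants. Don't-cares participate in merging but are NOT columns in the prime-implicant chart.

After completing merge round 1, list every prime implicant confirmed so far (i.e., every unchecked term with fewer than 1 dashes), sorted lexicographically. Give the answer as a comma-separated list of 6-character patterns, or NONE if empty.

001000, 101001, 110001, 110111

Round 0: 000001✓ 000010✓ 000011✓ 000101✓ 000111✓ 001000 001011✓ 001110✓ 010100✓ 010101✓ 011100✓ 011101✓ 100000✓ 100011✓ 100100✓ 100101✓ 101001 101110✓ 110001 110100✓ 110111 111000✓ 111010✓ 111101✓ 111110✓
Round 1: -00011 -00101 -01110 -10100 -11101 0-0101 00-011 000-01✓ 000-11✓ 0000-1✓ 00001- 0001-1✓ 01-100✓ 01-101✓ 01010-✓ 01110-✓ 1-0100 1-1110 100-00 10010- 111-10 1110-0
Round 2: 000--1 01-10-
PIs = {-00011, -00101, -01110, -10100, -11101, 0-0101, 00-011, 000--1, 00001-, 001000, 01-10-, 1-0100, 1-1110, 100-00, 10010-, 101001, 110001, 110111, 111-10, 1110-0}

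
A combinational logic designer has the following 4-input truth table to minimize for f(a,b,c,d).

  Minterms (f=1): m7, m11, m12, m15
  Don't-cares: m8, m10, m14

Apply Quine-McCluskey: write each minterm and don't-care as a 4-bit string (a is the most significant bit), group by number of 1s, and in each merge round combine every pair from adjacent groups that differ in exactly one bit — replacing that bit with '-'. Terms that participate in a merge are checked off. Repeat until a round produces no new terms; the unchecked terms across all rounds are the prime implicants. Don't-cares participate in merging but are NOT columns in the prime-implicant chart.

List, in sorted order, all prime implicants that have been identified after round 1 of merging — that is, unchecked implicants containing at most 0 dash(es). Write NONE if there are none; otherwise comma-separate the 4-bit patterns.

size-2^0 implicants → 0111(✓)  1000(✓)  1010(✓)  1011(✓)  1100(✓)  1110(✓)  1111(✓)
size-2^1 implicants → -111  1-00(✓)  1-10(✓)  1-11(✓)  10-0(✓)  101-(✓)  11-0(✓)  111-(✓)
size-2^2 implicants → 1--0  1-1-
Unchecked terms (primes): -111, 1--0, 1-1-

NONE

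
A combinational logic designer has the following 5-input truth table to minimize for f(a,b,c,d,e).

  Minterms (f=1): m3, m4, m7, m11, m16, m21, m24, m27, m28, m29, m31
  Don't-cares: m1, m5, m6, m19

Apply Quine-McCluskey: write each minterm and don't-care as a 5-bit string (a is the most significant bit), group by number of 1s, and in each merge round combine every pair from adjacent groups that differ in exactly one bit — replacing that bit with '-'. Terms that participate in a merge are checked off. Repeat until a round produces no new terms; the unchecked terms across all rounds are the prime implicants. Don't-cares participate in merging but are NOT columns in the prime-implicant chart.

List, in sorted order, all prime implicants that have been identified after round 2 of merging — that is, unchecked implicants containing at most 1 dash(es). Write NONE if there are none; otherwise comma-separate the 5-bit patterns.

size-2^0 implicants → 00001(✓)  00011(✓)  00100(✓)  00101(✓)  00110(✓)  00111(✓)  01011(✓)  10000(✓)  10011(✓)  10101(✓)  11000(✓)  11011(✓)  11100(✓)  11101(✓)  11111(✓)
size-2^1 implicants → -0011(✓)  -0101  -1011(✓)  0-011(✓)  00-01(✓)  00-11(✓)  000-1(✓)  001-0(✓)  001-1(✓)  0010-(✓)  0011-(✓)  1-000  1-011(✓)  1-101  11-00  11-11  111-1  1110-
size-2^2 implicants → --011  00--1  001--
Unchecked terms (primes): --011, -0101, 00--1, 001--, 1-000, 1-101, 11-00, 11-11, 111-1, 1110-

-0101, 1-000, 1-101, 11-00, 11-11, 111-1, 1110-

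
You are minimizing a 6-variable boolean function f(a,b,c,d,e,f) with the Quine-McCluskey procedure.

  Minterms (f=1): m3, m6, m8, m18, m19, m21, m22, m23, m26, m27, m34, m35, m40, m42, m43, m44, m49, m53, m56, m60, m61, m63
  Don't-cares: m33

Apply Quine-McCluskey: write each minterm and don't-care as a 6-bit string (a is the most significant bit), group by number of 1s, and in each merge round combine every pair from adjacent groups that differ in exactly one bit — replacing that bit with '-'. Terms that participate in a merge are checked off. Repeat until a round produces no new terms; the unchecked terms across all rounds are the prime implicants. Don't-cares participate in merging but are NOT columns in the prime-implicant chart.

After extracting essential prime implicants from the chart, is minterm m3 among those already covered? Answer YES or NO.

NO

size-2^0 implicants → 000011(✓)  000110(✓)  001000(✓)  010010(✓)  010011(✓)  010101(✓)  010110(✓)  010111(✓)  011010(✓)  011011(✓)  100001(✓)  100010(✓)  100011(✓)  101000(✓)  101010(✓)  101011(✓)  101100(✓)  110001(✓)  110101(✓)  111000(✓)  111100(✓)  111101(✓)  111111(✓)
size-2^1 implicants → -00011  -01000  -10101  0-0011  0-0110  01-010(✓)  01-011(✓)  010-10(✓)  010-11(✓)  01001-(✓)  0101-1  01011-(✓)  01101-(✓)  1-0001  1-1000(✓)  1-1100(✓)  10-010(✓)  10-011(✓)  1000-1  10001-(✓)  101-00(✓)  1010-0  10101-(✓)  11-101  110-01  111-00(✓)  1111-1  11110-
size-2^2 implicants → 01-01-  010-1-  1-1-00  10-01-
Unchecked terms (primes): -00011, -01000, -10101, 0-0011, 0-0110, 01-01-, 010-1-, 0101-1, 1-0001, 1-1-00, 10-01-, 1000-1, 1010-0, 11-101, 110-01, 1111-1, 11110-
Minterm coverage:
  m3 ⊆ -00011,0-0011
  m6 ⊆ 0-0110 [E]
  m8 ⊆ -01000 [E]
  m18 ⊆ 01-01-,010-1-
  m19 ⊆ 0-0011,01-01-,010-1-
  m21 ⊆ -10101,0101-1
  m22 ⊆ 0-0110,010-1-
  m23 ⊆ 010-1-,0101-1
  m26 ⊆ 01-01- [E]
  m27 ⊆ 01-01- [E]
  m34 ⊆ 10-01- [E]
  m35 ⊆ -00011,10-01-,1000-1
  m40 ⊆ -01000,1-1-00,1010-0
  m42 ⊆ 10-01-,1010-0
  m43 ⊆ 10-01- [E]
  m44 ⊆ 1-1-00 [E]
  m49 ⊆ 1-0001,110-01
  m53 ⊆ -10101,11-101,110-01
  m56 ⊆ 1-1-00 [E]
  m60 ⊆ 1-1-00,11110-
  m61 ⊆ 11-101,1111-1,11110-
  m63 ⊆ 1111-1 [E]
E = {-01000, 0-0110, 01-01-, 1-1-00, 10-01-, 1111-1}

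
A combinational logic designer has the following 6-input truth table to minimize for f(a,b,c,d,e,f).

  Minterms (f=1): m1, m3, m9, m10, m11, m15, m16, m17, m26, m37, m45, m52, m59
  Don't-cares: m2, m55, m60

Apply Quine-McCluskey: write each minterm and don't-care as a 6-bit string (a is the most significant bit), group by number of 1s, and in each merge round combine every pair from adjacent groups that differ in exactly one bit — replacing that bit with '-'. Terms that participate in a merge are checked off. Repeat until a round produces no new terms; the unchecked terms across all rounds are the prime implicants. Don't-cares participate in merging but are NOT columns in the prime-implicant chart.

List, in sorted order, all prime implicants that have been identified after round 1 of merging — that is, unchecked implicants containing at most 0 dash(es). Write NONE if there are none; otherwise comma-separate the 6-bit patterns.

size-2^0 implicants → 000001(✓)  000010(✓)  000011(✓)  001001(✓)  001010(✓)  001011(✓)  001111(✓)  010000(✓)  010001(✓)  011010(✓)  100101(✓)  101101(✓)  110100(✓)  110111  111011  111100(✓)
size-2^1 implicants → 0-0001  0-1010  00-001(✓)  00-010(✓)  00-011(✓)  0000-1(✓)  00001-(✓)  001-11  0010-1(✓)  00101-(✓)  01000-  10-101  11-100
size-2^2 implicants → 00-0-1  00-01-
Unchecked terms (primes): 0-0001, 0-1010, 00-0-1, 00-01-, 001-11, 01000-, 10-101, 11-100, 110111, 111011

110111, 111011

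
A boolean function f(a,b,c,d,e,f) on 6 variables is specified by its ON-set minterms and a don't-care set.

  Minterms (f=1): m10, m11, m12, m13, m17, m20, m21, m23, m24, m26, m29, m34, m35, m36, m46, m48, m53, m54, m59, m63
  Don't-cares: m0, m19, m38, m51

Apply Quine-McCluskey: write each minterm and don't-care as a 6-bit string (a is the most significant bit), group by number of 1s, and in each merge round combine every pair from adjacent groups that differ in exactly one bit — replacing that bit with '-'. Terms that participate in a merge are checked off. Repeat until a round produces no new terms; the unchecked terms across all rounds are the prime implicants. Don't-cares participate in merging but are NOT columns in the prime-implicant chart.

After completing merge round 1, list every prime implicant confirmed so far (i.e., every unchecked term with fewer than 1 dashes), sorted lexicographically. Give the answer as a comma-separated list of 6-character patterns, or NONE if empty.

size-2^0 implicants → 000000  001010(✓)  001011(✓)  001100(✓)  001101(✓)  010001(✓)  010011(✓)  010100(✓)  010101(✓)  010111(✓)  011000(✓)  011010(✓)  011101(✓)  100010(✓)  100011(✓)  100100(✓)  100110(✓)  101110(✓)  110000  110011(✓)  110101(✓)  110110(✓)  111011(✓)  111111(✓)
size-2^1 implicants → -10011  -10101  0-1010  0-1101  00101-  00110-  01-101  010-01(✓)  010-11(✓)  0100-1(✓)  0101-1(✓)  01010-  0110-0  1-0011  1-0110  10-110  100-10  10001-  1001-0  11-011  111-11
size-2^2 implicants → 010--1
Unchecked terms (primes): -10011, -10101, 0-1010, 0-1101, 000000, 00101-, 00110-, 01-101, 010--1, 01010-, 0110-0, 1-0011, 1-0110, 10-110, 100-10, 10001-, 1001-0, 11-011, 110000, 111-11

000000, 110000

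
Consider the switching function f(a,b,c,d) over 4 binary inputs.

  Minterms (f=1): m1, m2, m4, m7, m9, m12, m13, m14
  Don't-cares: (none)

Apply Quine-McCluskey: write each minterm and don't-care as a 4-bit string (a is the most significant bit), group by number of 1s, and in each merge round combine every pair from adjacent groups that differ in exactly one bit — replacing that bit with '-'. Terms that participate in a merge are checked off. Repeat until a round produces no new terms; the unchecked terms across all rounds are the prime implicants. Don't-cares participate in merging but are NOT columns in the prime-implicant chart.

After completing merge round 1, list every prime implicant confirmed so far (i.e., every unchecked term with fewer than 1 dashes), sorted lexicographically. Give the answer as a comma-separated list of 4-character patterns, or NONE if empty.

0010, 0111

[col 0] 0001*, 0010, 0100*, 0111, 1001*, 1100*, 1101*, 1110*
[col 1] -001, -100, 1-01, 11-0, 110-
Prime implicants: -001, -100, 0010, 0111, 1-01, 11-0, 110-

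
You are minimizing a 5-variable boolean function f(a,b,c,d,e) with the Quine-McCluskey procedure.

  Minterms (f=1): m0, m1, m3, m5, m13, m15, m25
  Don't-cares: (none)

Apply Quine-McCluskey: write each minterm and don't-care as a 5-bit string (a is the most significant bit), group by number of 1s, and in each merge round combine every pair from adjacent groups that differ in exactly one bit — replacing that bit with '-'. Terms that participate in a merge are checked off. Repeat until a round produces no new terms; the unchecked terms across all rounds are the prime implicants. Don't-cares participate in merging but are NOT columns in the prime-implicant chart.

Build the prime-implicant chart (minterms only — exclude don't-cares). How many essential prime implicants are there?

[col 0] 00000*, 00001*, 00011*, 00101*, 01101*, 01111*, 11001
[col 1] 0-101, 00-01, 000-1, 0000-, 011-1
Prime implicants: 0-101, 00-01, 000-1, 0000-, 011-1, 11001
PI chart (minterm → PIs covering it):
  0 | 0000-  (sole → essential)
  1 | 00-01,000-1,0000-
  3 | 000-1  (sole → essential)
  5 | 0-101,00-01
  13 | 0-101,011-1
  15 | 011-1  (sole → essential)
  25 | 11001  (sole → essential)
Essential prime implicants: 000-1, 0000-, 011-1, 11001

4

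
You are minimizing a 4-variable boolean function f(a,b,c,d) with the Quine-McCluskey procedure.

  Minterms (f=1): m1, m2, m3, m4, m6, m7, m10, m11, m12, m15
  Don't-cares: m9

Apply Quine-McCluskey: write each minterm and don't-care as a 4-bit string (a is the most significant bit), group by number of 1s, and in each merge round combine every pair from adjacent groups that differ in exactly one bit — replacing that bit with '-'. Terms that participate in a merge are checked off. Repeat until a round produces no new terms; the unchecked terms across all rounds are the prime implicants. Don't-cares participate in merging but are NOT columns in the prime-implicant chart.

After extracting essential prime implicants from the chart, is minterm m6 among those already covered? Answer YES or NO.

NO

[col 0] 0001*, 0010*, 0011*, 0100*, 0110*, 0111*, 1001*, 1010*, 1011*, 1100*, 1111*
[col 1] -001*, -010*, -011*, -100, -111*, 0-10*, 0-11*, 00-1*, 001-*, 01-0, 011-*, 1-11*, 10-1*, 101-*
[col 2] --11, -0-1, -01-, 0-1-
Prime implicants: --11, -0-1, -01-, -100, 0-1-, 01-0
PI chart (minterm → PIs covering it):
  1 | -0-1  (sole → essential)
  2 | -01-,0-1-
  3 | --11,-0-1,-01-,0-1-
  4 | -100,01-0
  6 | 0-1-,01-0
  7 | --11,0-1-
  10 | -01-  (sole → essential)
  11 | --11,-0-1,-01-
  12 | -100  (sole → essential)
  15 | --11  (sole → essential)
Essential prime implicants: --11, -0-1, -01-, -100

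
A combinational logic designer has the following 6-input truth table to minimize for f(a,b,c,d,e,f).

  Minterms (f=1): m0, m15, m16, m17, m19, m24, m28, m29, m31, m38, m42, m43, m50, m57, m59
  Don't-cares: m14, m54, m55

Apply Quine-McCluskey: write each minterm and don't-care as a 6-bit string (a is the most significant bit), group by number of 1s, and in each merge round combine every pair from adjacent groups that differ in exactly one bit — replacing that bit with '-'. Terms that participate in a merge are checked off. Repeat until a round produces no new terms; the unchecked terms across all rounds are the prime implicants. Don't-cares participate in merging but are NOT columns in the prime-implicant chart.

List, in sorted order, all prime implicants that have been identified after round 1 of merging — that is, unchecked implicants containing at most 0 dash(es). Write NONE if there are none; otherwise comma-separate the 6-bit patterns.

size-2^0 implicants → 000000(✓)  001110(✓)  001111(✓)  010000(✓)  010001(✓)  010011(✓)  011000(✓)  011100(✓)  011101(✓)  011111(✓)  100110(✓)  101010(✓)  101011(✓)  110010(✓)  110110(✓)  110111(✓)  111001(✓)  111011(✓)
size-2^1 implicants → 0-0000  0-1111  00111-  01-000  0100-1  01000-  011-00  0111-1  01110-  1-0110  1-1011  10101-  110-10  11011-  1110-1
Unchecked terms (primes): 0-0000, 0-1111, 00111-, 01-000, 0100-1, 01000-, 011-00, 0111-1, 01110-, 1-0110, 1-1011, 10101-, 110-10, 11011-, 1110-1

NONE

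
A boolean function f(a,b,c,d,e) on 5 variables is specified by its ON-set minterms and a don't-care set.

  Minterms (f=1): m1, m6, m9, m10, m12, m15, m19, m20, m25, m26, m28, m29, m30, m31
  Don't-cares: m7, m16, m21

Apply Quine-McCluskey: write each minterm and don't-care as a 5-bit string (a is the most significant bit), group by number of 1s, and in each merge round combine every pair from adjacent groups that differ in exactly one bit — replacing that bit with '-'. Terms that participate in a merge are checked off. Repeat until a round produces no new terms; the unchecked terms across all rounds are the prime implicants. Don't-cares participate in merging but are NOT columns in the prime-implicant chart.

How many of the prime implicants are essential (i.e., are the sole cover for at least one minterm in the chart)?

5

Round 0: 00001✓ 00110✓ 00111✓ 01001✓ 01010✓ 01100✓ 01111✓ 10000✓ 10011 10100✓ 10101✓ 11001✓ 11010✓ 11100✓ 11101✓ 11110✓ 11111✓
Round 1: -1001 -1010 -1100 -1111 0-001 0-111 0011- 1-100✓ 1-101✓ 10-00 1010-✓ 11-01 11-10 111-0✓ 111-1✓ 1110-✓ 1111-✓
Round 2: 1-10- 111--
PIs = {-1001, -1010, -1100, -1111, 0-001, 0-111, 0011-, 1-10-, 10-00, 10011, 11-01, 11-10, 111--}
Coverage chart:
  m1: 0-001 ←essential
  m6: 0011- ←essential
  m9: -1001,0-001
  m10: -1010 ←essential
  m12: -1100 ←essential
  m15: -1111,0-111
  m19: 10011 ←essential
  m20: 1-10-,10-00
  m25: -1001,11-01
  m26: -1010,11-10
  m28: -1100,1-10-,111--
  m29: 1-10-,11-01,111--
  m30: 11-10,111--
  m31: -1111,111--
Essential: -1010, -1100, 0-001, 0011-, 10011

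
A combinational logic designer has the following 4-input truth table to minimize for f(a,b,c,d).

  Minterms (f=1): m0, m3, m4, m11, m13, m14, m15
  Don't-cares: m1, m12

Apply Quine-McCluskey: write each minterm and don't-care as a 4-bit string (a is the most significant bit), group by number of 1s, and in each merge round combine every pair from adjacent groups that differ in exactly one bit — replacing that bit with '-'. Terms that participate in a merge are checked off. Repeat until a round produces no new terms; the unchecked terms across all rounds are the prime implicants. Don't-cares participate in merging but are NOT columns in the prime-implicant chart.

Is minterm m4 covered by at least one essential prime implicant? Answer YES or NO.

NO

[col 0] 0000*, 0001*, 0011*, 0100*, 1011*, 1100*, 1101*, 1110*, 1111*
[col 1] -011, -100, 0-00, 00-1, 000-, 1-11, 11-0*, 11-1*, 110-*, 111-*
[col 2] 11--
Prime implicants: -011, -100, 0-00, 00-1, 000-, 1-11, 11--
PI chart (minterm → PIs covering it):
  0 | 0-00,000-
  3 | -011,00-1
  4 | -100,0-00
  11 | -011,1-11
  13 | 11--  (sole → essential)
  14 | 11--  (sole → essential)
  15 | 1-11,11--
Essential prime implicants: 11--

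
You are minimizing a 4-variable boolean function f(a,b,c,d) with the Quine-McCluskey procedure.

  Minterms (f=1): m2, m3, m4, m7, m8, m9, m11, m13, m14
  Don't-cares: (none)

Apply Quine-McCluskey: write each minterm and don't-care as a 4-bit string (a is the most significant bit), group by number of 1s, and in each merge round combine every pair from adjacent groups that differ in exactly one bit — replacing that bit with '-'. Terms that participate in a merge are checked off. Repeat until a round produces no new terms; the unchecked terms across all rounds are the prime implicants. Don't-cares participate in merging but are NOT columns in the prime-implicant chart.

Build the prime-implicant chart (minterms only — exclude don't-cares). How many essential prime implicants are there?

size-2^0 implicants → 0010(✓)  0011(✓)  0100  0111(✓)  1000(✓)  1001(✓)  1011(✓)  1101(✓)  1110
size-2^1 implicants → -011  0-11  001-  1-01  10-1  100-
Unchecked terms (primes): -011, 0-11, 001-, 0100, 1-01, 10-1, 100-, 1110
Minterm coverage:
  m2 ⊆ 001- [E]
  m3 ⊆ -011,0-11,001-
  m4 ⊆ 0100 [E]
  m7 ⊆ 0-11 [E]
  m8 ⊆ 100- [E]
  m9 ⊆ 1-01,10-1,100-
  m11 ⊆ -011,10-1
  m13 ⊆ 1-01 [E]
  m14 ⊆ 1110 [E]
E = {0-11, 001-, 0100, 1-01, 100-, 1110}

6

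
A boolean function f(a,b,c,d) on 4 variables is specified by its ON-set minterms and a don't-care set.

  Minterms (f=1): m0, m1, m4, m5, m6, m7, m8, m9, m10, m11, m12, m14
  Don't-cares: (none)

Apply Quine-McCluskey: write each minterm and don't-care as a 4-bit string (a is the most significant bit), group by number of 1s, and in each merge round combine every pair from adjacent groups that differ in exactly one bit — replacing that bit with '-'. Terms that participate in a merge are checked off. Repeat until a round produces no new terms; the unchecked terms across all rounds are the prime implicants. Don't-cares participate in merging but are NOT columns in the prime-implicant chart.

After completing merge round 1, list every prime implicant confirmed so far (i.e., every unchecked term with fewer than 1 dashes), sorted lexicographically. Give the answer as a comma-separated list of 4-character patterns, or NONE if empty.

[col 0] 0000*, 0001*, 0100*, 0101*, 0110*, 0111*, 1000*, 1001*, 1010*, 1011*, 1100*, 1110*
[col 1] -000*, -001*, -100*, -110*, 0-00*, 0-01*, 000-*, 01-0*, 01-1*, 010-*, 011-*, 1-00*, 1-10*, 10-0*, 10-1*, 100-*, 101-*, 11-0*
[col 2] --00, -00-, -1-0, 0-0-, 01--, 1--0, 10--
Prime implicants: --00, -00-, -1-0, 0-0-, 01--, 1--0, 10--

NONE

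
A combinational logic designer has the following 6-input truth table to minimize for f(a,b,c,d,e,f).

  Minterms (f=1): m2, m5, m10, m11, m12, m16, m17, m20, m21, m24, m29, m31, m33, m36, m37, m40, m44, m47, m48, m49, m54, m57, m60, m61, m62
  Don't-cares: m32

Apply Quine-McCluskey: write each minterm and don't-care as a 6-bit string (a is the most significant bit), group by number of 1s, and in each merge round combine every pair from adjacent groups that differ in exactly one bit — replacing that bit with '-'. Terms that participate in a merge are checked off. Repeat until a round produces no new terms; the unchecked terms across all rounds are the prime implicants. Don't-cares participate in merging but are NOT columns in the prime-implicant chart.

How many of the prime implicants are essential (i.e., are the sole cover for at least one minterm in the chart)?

9

Round 0: 000010✓ 000101✓ 001010✓ 001011✓ 001100✓ 010000✓ 010001✓ 010100✓ 010101✓ 011000✓ 011101✓ 011111✓ 100000✓ 100001✓ 100100✓ 100101✓ 101000✓ 101100✓ 101111 110000✓ 110001✓ 110110✓ 111001✓ 111100✓ 111101✓ 111110✓
Round 1: -00101 -01100 -10000✓ -10001✓ -11101 0-0101 00-010 00101- 01-000 01-101 010-00✓ 010-01✓ 01000-✓ 01010-✓ 0111-1 1-0000✓ 1-0001✓ 1-1100 10-000✓ 10-100✓ 100-00✓ 100-01✓ 10000-✓ 10010-✓ 101-00✓ 11-001 11-110 11000-✓ 111-01 1111-0 11110-
Round 2: -1000- 010-0- 1-000- 10--00 100-0-
PIs = {-00101, -01100, -1000-, -11101, 0-0101, 00-010, 00101-, 01-000, 01-101, 010-0-, 0111-1, 1-000-, 1-1100, 10--00, 100-0-, 101111, 11-001, 11-110, 111-01, 1111-0, 11110-}
Coverage chart:
  m2: 00-010 ←essential
  m5: -00101,0-0101
  m10: 00-010,00101-
  m11: 00101- ←essential
  m12: -01100 ←essential
  m16: -1000-,01-000,010-0-
  m17: -1000-,010-0-
  m20: 010-0- ←essential
  m21: 0-0101,01-101,010-0-
  m24: 01-000 ←essential
  m29: -11101,01-101,0111-1
  m31: 0111-1 ←essential
  m33: 1-000-,100-0-
  m36: 10--00,100-0-
  m37: -00101,100-0-
  m40: 10--00 ←essential
  m44: -01100,1-1100,10--00
  m47: 101111 ←essential
  m48: -1000-,1-000-
  m49: -1000-,1-000-,11-001
  m54: 11-110 ←essential
  m57: 11-001,111-01
  m60: 1-1100,1111-0,11110-
  m61: -11101,111-01,11110-
  m62: 11-110,1111-0
Essential: -01100, 00-010, 00101-, 01-000, 010-0-, 0111-1, 10--00, 101111, 11-110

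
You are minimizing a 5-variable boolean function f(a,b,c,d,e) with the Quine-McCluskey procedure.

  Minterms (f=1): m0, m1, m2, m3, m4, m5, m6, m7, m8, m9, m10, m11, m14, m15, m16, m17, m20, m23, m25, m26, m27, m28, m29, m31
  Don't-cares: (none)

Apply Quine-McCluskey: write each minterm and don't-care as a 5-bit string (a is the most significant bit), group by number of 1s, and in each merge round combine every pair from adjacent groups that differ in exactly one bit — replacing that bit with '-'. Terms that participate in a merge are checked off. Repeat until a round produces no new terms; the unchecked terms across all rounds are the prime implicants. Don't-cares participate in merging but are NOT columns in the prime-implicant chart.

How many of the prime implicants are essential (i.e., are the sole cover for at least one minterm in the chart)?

5

size-2^0 implicants → 00000(✓)  00001(✓)  00010(✓)  00011(✓)  00100(✓)  00101(✓)  00110(✓)  00111(✓)  01000(✓)  01001(✓)  01010(✓)  01011(✓)  01110(✓)  01111(✓)  10000(✓)  10001(✓)  10100(✓)  10111(✓)  11001(✓)  11010(✓)  11011(✓)  11100(✓)  11101(✓)  11111(✓)
size-2^1 implicants → -0000(✓)  -0001(✓)  -0100(✓)  -0111(✓)  -1001(✓)  -1010(✓)  -1011(✓)  -1111(✓)  0-000(✓)  0-001(✓)  0-010(✓)  0-011(✓)  0-110(✓)  0-111(✓)  00-00(✓)  00-01(✓)  00-10(✓)  00-11(✓)  000-0(✓)  000-1(✓)  0000-(✓)  0001-(✓)  001-0(✓)  001-1(✓)  0010-(✓)  0011-(✓)  01-10(✓)  01-11(✓)  010-0(✓)  010-1(✓)  0100-(✓)  0101-(✓)  0111-(✓)  1-001(✓)  1-100  1-111(✓)  10-00(✓)  1000-(✓)  11-01(✓)  11-11(✓)  110-1(✓)  1101-(✓)  111-1(✓)  1110-
size-2^2 implicants → --001  --111  -0-00  -000-  -1-11  -10-1  -101-  0--10(✓)  0--11(✓)  0-0-0(✓)  0-0-1(✓)  0-00-(✓)  0-01-(✓)  0-11-(✓)  00--0(✓)  00--1(✓)  00-0-(✓)  00-1-(✓)  000--(✓)  001--(✓)  01-1-(✓)  010--(✓)  11--1
size-2^3 implicants → 0--1-  0-0--  00---
Unchecked terms (primes): --001, --111, -0-00, -000-, -1-11, -10-1, -101-, 0--1-, 0-0--, 00---, 1-100, 11--1, 1110-
Minterm coverage:
  m0 ⊆ -0-00,-000-,0-0--,00---
  m1 ⊆ --001,-000-,0-0--,00---
  m2 ⊆ 0--1-,0-0--,00---
  m3 ⊆ 0--1-,0-0--,00---
  m4 ⊆ -0-00,00---
  m5 ⊆ 00--- [E]
  m6 ⊆ 0--1-,00---
  m7 ⊆ --111,0--1-,00---
  m8 ⊆ 0-0-- [E]
  m9 ⊆ --001,-10-1,0-0--
  m10 ⊆ -101-,0--1-,0-0--
  m11 ⊆ -1-11,-10-1,-101-,0--1-,0-0--
  m14 ⊆ 0--1- [E]
  m15 ⊆ --111,-1-11,0--1-
  m16 ⊆ -0-00,-000-
  m17 ⊆ --001,-000-
  m20 ⊆ -0-00,1-100
  m23 ⊆ --111 [E]
  m25 ⊆ --001,-10-1,11--1
  m26 ⊆ -101- [E]
  m27 ⊆ -1-11,-10-1,-101-,11--1
  m28 ⊆ 1-100,1110-
  m29 ⊆ 11--1,1110-
  m31 ⊆ --111,-1-11,11--1
E = {--111, -101-, 0--1-, 0-0--, 00---}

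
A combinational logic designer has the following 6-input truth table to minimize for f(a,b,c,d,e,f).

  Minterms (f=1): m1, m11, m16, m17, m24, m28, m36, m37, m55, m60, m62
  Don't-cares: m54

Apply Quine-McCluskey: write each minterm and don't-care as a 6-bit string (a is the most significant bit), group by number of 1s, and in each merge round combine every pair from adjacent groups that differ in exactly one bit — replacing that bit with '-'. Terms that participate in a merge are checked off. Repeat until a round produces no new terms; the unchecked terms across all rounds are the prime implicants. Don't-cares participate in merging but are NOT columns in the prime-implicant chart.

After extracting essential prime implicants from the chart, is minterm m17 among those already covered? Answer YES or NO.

YES

size-2^0 implicants → 000001(✓)  001011  010000(✓)  010001(✓)  011000(✓)  011100(✓)  100100(✓)  100101(✓)  110110(✓)  110111(✓)  111100(✓)  111110(✓)
size-2^1 implicants → -11100  0-0001  01-000  01000-  011-00  10010-  11-110  11011-  1111-0
Unchecked terms (primes): -11100, 0-0001, 001011, 01-000, 01000-, 011-00, 10010-, 11-110, 11011-, 1111-0
Minterm coverage:
  m1 ⊆ 0-0001 [E]
  m11 ⊆ 001011 [E]
  m16 ⊆ 01-000,01000-
  m17 ⊆ 0-0001,01000-
  m24 ⊆ 01-000,011-00
  m28 ⊆ -11100,011-00
  m36 ⊆ 10010- [E]
  m37 ⊆ 10010- [E]
  m55 ⊆ 11011- [E]
  m60 ⊆ -11100,1111-0
  m62 ⊆ 11-110,1111-0
E = {0-0001, 001011, 10010-, 11011-}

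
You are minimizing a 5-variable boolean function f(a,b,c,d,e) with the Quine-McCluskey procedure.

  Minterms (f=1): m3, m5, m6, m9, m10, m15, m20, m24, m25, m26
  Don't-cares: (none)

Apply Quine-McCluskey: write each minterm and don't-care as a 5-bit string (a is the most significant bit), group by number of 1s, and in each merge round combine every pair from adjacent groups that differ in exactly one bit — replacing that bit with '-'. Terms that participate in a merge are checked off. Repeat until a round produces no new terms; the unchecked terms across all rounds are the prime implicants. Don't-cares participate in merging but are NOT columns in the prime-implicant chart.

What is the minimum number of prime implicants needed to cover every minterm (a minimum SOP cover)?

8

[col 0] 00011, 00101, 00110, 01001*, 01010*, 01111, 10100, 11000*, 11001*, 11010*
[col 1] -1001, -1010, 110-0, 1100-
Prime implicants: -1001, -1010, 00011, 00101, 00110, 01111, 10100, 110-0, 1100-
PI chart (minterm → PIs covering it):
  3 | 00011  (sole → essential)
  5 | 00101  (sole → essential)
  6 | 00110  (sole → essential)
  9 | -1001  (sole → essential)
  10 | -1010  (sole → essential)
  15 | 01111  (sole → essential)
  20 | 10100  (sole → essential)
  24 | 110-0,1100-
  25 | -1001,1100-
  26 | -1010,110-0
Essential prime implicants: -1001, -1010, 00011, 00101, 00110, 01111, 10100
Petrick residual → 110-0
Minimum SOP uses 8 PIs: bc'd'e + bc'de' + a'b'c'de + a'b'cd'e + a'b'cde' + a'bcde + ab'cd'e' + abc'e'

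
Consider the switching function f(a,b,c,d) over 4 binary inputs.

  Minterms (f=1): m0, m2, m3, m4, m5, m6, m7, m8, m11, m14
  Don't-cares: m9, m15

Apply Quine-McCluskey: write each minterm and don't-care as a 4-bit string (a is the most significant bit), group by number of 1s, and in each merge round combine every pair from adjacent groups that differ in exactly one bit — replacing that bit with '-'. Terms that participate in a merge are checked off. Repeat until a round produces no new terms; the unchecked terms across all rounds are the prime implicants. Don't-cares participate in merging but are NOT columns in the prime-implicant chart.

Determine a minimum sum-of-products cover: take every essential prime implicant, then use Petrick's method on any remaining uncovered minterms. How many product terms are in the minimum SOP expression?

Round 0: 0000✓ 0010✓ 0011✓ 0100✓ 0101✓ 0110✓ 0111✓ 1000✓ 1001✓ 1011✓ 1110✓ 1111✓
Round 1: -000 -011✓ -110✓ -111✓ 0-00✓ 0-10✓ 0-11✓ 00-0✓ 001-✓ 01-0✓ 01-1✓ 010-✓ 011-✓ 1-11✓ 10-1 100- 111-✓
Round 2: --11 -11- 0--0 0-1- 01--
PIs = {--11, -000, -11-, 0--0, 0-1-, 01--, 10-1, 100-}
Coverage chart:
  m0: -000,0--0
  m2: 0--0,0-1-
  m3: --11,0-1-
  m4: 0--0,01--
  m5: 01-- ←essential
  m6: -11-,0--0,0-1-,01--
  m7: --11,-11-,0-1-,01--
  m8: -000,100-
  m11: --11,10-1
  m14: -11- ←essential
Essential: -11-, 01--
Petrick residual → --11, -000, 0--0
Min cover (5 terms): cd + b'c'd' + bc + a'd' + a'b

5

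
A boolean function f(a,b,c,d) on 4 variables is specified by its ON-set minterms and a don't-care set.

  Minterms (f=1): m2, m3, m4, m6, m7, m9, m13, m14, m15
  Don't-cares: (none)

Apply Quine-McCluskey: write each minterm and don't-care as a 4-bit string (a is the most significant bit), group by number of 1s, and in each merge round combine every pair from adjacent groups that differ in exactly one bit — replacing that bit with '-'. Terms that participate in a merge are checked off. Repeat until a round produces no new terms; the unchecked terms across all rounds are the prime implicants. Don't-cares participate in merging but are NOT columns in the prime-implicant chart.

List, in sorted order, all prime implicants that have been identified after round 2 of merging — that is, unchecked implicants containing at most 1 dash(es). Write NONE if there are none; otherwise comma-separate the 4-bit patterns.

size-2^0 implicants → 0010(✓)  0011(✓)  0100(✓)  0110(✓)  0111(✓)  1001(✓)  1101(✓)  1110(✓)  1111(✓)
size-2^1 implicants → -110(✓)  -111(✓)  0-10(✓)  0-11(✓)  001-(✓)  01-0  011-(✓)  1-01  11-1  111-(✓)
size-2^2 implicants → -11-  0-1-
Unchecked terms (primes): -11-, 0-1-, 01-0, 1-01, 11-1

01-0, 1-01, 11-1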